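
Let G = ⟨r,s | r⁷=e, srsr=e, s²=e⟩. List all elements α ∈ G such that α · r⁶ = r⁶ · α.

⟨r⁶⟩ ⊆ C_G(r⁶) since powers of r⁶ commute with r⁶; so |C_G(r⁶)| ≥ |⟨r⁶⟩| = 7.
By orbit–stabilizer, |C_G(r⁶)| = |G| / |conj. class of r⁶| = 14 / 2 = 7.
The 7 elements commuting with r⁶ are {e, r, r², r³, r⁴, r⁵, r⁶}.

Answer: {e, r, r², r³, r⁴, r⁵, r⁶}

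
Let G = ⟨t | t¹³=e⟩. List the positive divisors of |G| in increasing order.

|G| = 13 = 13. By Lagrange's theorem the order of any subgroup divides 13; the divisors of 13 are 1, 13.

Answer: 1, 13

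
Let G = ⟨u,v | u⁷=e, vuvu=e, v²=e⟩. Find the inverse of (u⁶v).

The order of (u⁶v) is 2 (smallest k with (u⁶v)ᵏ = e), so (u⁶v)⁻¹ = (u⁶v)¹ = u⁶v.
Check: (u⁶v) · (u⁶v) → (u⁶v) · u⁶ = v;   v · v = e, giving e as required.

Answer: u⁶v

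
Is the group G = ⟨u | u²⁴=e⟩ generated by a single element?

|G| = 24. The element u has order 24 (its powers give 24 distinct elements), so ⟨u⟩ = G and G is cyclic.

Answer: Yes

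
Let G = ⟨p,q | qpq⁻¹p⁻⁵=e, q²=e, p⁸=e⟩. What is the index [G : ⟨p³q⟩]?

First find ord(p³q) by computing successive powers:
  (p³q)¹ = p³q, (p³q)² = p², (p³q)³ = p⁵q, (p³q)⁴ = p⁴, (p³q)⁵ = p⁷q, (p³q)⁶ = p⁶, (p³q)⁷ = pq, (p³q)⁸ = e.
So |⟨p³q⟩| = ord(p³q) = 8. With |G| = 16, by Lagrange [G : ⟨p³q⟩] = 16/8 = 2.

Answer: 2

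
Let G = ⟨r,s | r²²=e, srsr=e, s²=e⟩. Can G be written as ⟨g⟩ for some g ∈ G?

Every cyclic group is abelian. But r·s = rs while s·r = r²¹s, so r·s ≠ s·r and G is not abelian. Hence G is not cyclic.

Answer: No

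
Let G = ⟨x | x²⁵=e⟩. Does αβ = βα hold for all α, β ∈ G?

G has a single generator, so G is cyclic and hence abelian.

Answer: Yes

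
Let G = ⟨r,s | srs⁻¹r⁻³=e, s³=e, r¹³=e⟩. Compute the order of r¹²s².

Compute successive powers until reaching e:
  (r¹²s²)¹ = r¹²s², (r¹²s²)² = r³s, (r¹²s²)³ = e.
The smallest positive k with (r¹²s²)ᵏ = e is 3.

Answer: 3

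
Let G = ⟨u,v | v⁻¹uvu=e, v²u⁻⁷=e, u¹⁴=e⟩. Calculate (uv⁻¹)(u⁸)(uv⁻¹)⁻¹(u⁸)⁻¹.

[(uv⁻¹), (u⁸)] = (uv⁻¹)·(u⁸)·(uv⁻¹)⁻¹·(u⁸)⁻¹.
  (uv⁻¹) · (u⁸) = v
  v · (uv) = u⁶
  (u⁶) · (u⁶) = u¹²

Answer: u¹²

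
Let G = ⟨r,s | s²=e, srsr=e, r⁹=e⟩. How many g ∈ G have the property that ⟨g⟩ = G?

⟨g⟩ = G would require ord(g) = |G| = 18, but the maximum element order in G is 9 < 18. So G is not cyclic and no single element generates it: the count is 0.

Answer: 0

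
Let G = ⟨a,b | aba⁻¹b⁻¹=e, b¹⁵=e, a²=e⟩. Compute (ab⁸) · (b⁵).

Compute (ab⁸) · (b⁵) by multiplying left to right and reducing via the relations at each step:
  (ab⁸) · b⁵ = ab¹³

Answer: ab¹³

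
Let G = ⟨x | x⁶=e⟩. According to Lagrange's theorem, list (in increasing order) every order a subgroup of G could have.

|G| = 6 = 2 · 3. By Lagrange's theorem the order of any subgroup divides 6; the divisors of 6 are 1, 2, 3, 6.

Answer: 1, 2, 3, 6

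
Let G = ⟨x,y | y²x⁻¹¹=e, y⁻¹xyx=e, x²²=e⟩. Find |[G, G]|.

G' = [G, G] is generated by all commutators. The generator-pair commutators are: [x, y] = x².
The subgroup they normally generate is {e, x², x⁴, x⁶, x⁸, x¹⁰, x¹², x¹⁴, x¹⁶, x¹⁸, x²⁰}, of order 11.
Check: |G/G'| = 44/11 = 4 is the order of the abelianisation.

Answer: 11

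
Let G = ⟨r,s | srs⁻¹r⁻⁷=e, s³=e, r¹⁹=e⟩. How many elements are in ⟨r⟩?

|⟨r⟩| equals the order of r. Compute successive powers until reaching e:
  r¹ = r, r² = r², r³ = r³, r⁴ = r⁴, r⁵ = r⁵, r⁶ = r⁶, r⁷ = r⁷, r⁸ = r⁸, r⁹ = r⁹, r¹⁰ = r¹⁰, r¹¹ = r¹¹, r¹² = r¹², r¹³ = r¹³, r¹⁴ = r¹⁴, r¹⁵ = r¹⁵, r¹⁶ = r¹⁶, r¹⁷ = r¹⁷, r¹⁸ = r¹⁸, r¹⁹ = e.
The smallest positive k with rᵏ = e is 19, so |⟨r⟩| = 19.

Answer: 19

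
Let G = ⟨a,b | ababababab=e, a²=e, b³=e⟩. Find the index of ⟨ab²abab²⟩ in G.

First find ord(ab²abab²) by computing successive powers:
  (ab²abab²)¹ = ab²abab², (ab²abab²)² = bab²aba, (ab²abab²)³ = e.
So |⟨ab²abab²⟩| = ord(ab²abab²) = 3. With |G| = 60, by Lagrange [G : ⟨ab²abab²⟩] = 60/3 = 20.

Answer: 20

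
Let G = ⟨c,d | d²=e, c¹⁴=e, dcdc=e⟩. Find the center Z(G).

An element z ∈ Z(G) iff z commutes with every generator.
For example c⁷ is central: (c⁷)·c = c⁸ = c·(c⁷); (c⁷)·d = c⁷d = d·(c⁷).
Whereas c ∉ Z(G) since c·d = cd ≠ c¹³d = d·c.
Checking each of the 28 elements this way gives Z(G) = {e, c⁷}, of order 2.

Answer: {e, c⁷}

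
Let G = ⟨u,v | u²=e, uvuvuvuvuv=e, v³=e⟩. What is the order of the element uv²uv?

Compute successive powers until reaching e:
  (uv²uv)¹ = uv²uv, (uv²uv)² = uv²uvuv²uv, (uv²uv)³ = v²uvuv²uvu, (uv²uv)⁴ = v²uvu, (uv²uv)⁵ = e.
The smallest positive k with (uv²uv)ᵏ = e is 5.

Answer: 5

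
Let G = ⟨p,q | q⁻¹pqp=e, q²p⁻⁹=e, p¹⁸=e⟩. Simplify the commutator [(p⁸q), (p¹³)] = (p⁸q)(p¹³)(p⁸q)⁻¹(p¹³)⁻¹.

[(p⁸q), (p¹³)] = (p⁸q)·(p¹³)·(p⁸q)⁻¹·(p¹³)⁻¹.
  (p⁸q) · (p¹³) = p⁴q⁻¹
  (p⁴q⁻¹) · (p⁸q⁻¹) = p⁵
  (p⁵) · (p⁵) = p¹⁰

Answer: p¹⁰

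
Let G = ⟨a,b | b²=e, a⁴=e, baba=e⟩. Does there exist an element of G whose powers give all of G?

Every cyclic group is abelian. But a·b = ab while b·a = a³b, so a·b ≠ b·a and G is not abelian. Hence G is not cyclic.

Answer: No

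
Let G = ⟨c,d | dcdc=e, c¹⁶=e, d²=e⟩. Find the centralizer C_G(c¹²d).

⟨c¹²d⟩ ⊆ C_G(c¹²d) since powers of c¹²d commute with c¹²d; so |C_G(c¹²d)| ≥ |⟨c¹²d⟩| = 2.
By orbit–stabilizer, |C_G(c¹²d)| = |G| / |conj. class of c¹²d| = 32 / 8 = 4.
The 4 elements commuting with c¹²d are {e, c⁸, c⁴d, c¹²d}.

Answer: {e, c⁸, c⁴d, c¹²d}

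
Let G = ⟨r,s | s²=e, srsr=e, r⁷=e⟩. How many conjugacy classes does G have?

The conjugacy classes (representative and size) are:
  [e] (size 1), [r⁶] (size 2), [r⁵] (size 2), [r⁴] (size 2), [rs] (size 7).
Class equation: 1 + 2 + 2 + 2 + 7 = 14 = |G|. So G has 5 conjugacy classes.

Answer: 5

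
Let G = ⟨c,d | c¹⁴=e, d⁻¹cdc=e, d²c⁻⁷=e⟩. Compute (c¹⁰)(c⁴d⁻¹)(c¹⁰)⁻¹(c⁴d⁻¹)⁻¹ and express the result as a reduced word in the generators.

[(c¹⁰), (c⁴d⁻¹)] = (c¹⁰)·(c⁴d⁻¹)·(c¹⁰)⁻¹·(c⁴d⁻¹)⁻¹.
  (c¹⁰) · (c⁴d⁻¹) = d⁻¹
  (d⁻¹) · (c⁴) = c³d
  (c³d) · (c⁴d) = c⁶

Answer: c⁶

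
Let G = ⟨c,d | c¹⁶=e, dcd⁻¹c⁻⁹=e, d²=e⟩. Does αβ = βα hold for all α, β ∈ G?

c·d = cd but d·c = c⁹d, so c·d ≠ d·c and G is not abelian.

Answer: No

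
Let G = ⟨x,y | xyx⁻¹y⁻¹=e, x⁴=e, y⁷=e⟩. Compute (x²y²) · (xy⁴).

Compute (x²y²) · (xy⁴) by multiplying left to right and reducing via the relations at each step:
  (x²y²) · x = x³y²
  (x³y²) · y⁴ = x³y⁶

Answer: x³y⁶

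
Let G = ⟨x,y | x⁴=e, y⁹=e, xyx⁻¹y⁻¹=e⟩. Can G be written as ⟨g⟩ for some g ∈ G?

|G| = 36. The element xy has order 36 (its powers give 36 distinct elements), so ⟨xy⟩ = G and G is cyclic.

Answer: Yes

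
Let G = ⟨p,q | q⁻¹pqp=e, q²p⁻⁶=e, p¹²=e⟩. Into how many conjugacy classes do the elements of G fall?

The conjugacy classes (representative and size) are:
  [e] (size 1), [p¹¹] (size 2), [p²] (size 2), [p⁹] (size 2), [p⁴] (size 2), [p⁵] (size 2), [p⁶] (size 1), [p²q] (size 6), [pq] (size 6).
Class equation: 1 + 2 + 2 + 2 + 2 + 2 + 1 + 6 + 6 = 24 = |G|. So G has 9 conjugacy classes.

Answer: 9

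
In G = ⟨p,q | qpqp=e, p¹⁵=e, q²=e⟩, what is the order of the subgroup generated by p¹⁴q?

|⟨p¹⁴q⟩| equals the order of p¹⁴q. Compute successive powers until reaching e:
  (p¹⁴q)¹ = p¹⁴q, (p¹⁴q)² = e.
The smallest positive k with (p¹⁴q)ᵏ = e is 2, so |⟨p¹⁴q⟩| = 2.

Answer: 2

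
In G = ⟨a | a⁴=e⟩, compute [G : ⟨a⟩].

First find ord(a) by computing successive powers:
  a¹ = a, a² = a², a³ = a³, a⁴ = e.
So |⟨a⟩| = ord(a) = 4. With |G| = 4, by Lagrange [G : ⟨a⟩] = 4/4 = 1.

Answer: 1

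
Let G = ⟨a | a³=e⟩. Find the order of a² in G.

Compute successive powers until reaching e:
  (a²)¹ = a², (a²)² = a, (a²)³ = e.
The smallest positive k with (a²)ᵏ = e is 3.

Answer: 3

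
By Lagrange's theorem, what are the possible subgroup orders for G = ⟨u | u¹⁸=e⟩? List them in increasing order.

|G| = 18 = 2 · 3². By Lagrange's theorem the order of any subgroup divides 18; the divisors of 18 are 1, 2, 3, 6, 9, 18.

Answer: 1, 2, 3, 6, 9, 18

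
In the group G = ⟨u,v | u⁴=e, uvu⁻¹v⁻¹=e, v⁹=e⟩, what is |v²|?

Compute successive powers until reaching e:
  (v²)¹ = v², (v²)² = v⁴, (v²)³ = v⁶, (v²)⁴ = v⁸, (v²)⁵ = v, (v²)⁶ = v³, (v²)⁷ = v⁵, (v²)⁸ = v⁷, (v²)⁹ = e.
The smallest positive k with (v²)ᵏ = e is 9.

Answer: 9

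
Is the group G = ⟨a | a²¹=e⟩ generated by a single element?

|G| = 21. The element a has order 21 (its powers give 21 distinct elements), so ⟨a⟩ = G and G is cyclic.

Answer: Yes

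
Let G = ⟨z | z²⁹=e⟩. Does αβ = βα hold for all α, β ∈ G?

G has a single generator, so G is cyclic and hence abelian.

Answer: Yes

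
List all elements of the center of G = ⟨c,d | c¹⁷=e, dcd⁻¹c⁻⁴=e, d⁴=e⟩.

An element z ∈ Z(G) iff z commutes with every generator.
For example e is central: e·c = c = c·e; e·d = d = d·e.
Whereas c ∉ Z(G) since c·d = cd ≠ c⁴d = d·c.
Checking each of the 68 elements this way gives Z(G) = {e}, of order 1.

Answer: {e}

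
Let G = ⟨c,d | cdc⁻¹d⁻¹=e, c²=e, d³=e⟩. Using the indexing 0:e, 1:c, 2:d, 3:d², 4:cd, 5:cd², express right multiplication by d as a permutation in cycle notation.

(0 2 3)(1 4 5)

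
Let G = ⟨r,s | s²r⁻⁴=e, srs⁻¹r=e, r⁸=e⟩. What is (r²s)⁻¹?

The order of (r²s) is 4 (smallest k with (r²s)ᵏ = e), so (r²s)⁻¹ = (r²s)³ = r²s⁻¹.
Check: (r²s) · (r²s⁻¹) → (r²s) · r² = s;   s · s⁻¹ = e, giving e as required.

Answer: r²s⁻¹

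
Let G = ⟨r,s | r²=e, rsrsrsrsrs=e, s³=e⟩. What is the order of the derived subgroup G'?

G' = [G, G] is generated by all commutators. The generator-pair commutators are: [r, s] = rsrs².
The subgroup they normally generate is {e, r, s, s², rs, rsr, rsrs, rsrsr, s²rs²r, s²rs², s²r, rs², sr, srs, srsr, rs²rs²r, rs²rs², rs²r, s²rs, s²rsr, s²rsrs, srs²rs², srs²r, srs², rsrs², rs²rs, rs²rsr, rs²rsrs, rsrs²rs², rsrs²r, s²rs²rs, rsrs²rs, rsrs²rsr, rsrs²rsrs, s²rs²rsrs², s²rs²rsr, s²rs²rsrs, s²rsrs²rs², s²rsrs²r, s²rsrs², srsrs², srs²rs, srs²rsr, srs²rsrs, srsrs²rs², srsrs²r, srsrs²rs, rs²rsrs²rs², rs²rsrs²r, rs²rsrs², s²rsrs²rs, s²rsrs²rsr, srs²rsrs²r, srs²rsrs², rs²rsrs²rs, rs²rsrs²rsr, rsrs²rsrs²r, rsrs²rsrs², rsrs²rsrs²rs, srs²rsrs²rs}, of order 60.
Check: |G/G'| = 60/60 = 1 is the order of the abelianisation.

Answer: 60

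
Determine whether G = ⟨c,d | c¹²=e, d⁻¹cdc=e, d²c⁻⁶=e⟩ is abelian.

c·d = cd but d·c = c⁵d⁻¹, so c·d ≠ d·c and G is not abelian.

Answer: No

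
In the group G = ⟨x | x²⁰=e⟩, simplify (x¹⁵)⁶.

Compute successive powers of (x¹⁵), reducing at each step:
  (x¹⁵)²: (x¹⁵) · x¹⁵ = x¹⁰
  (x¹⁵)³: (x¹⁰) · x¹⁵ = x⁵
  (x¹⁵)⁴: (x⁵) · x¹⁵ = e
  (x¹⁵)⁵: e · x¹⁵ = x¹⁵
  (x¹⁵)⁶: (x¹⁵) · x¹⁵ = x¹⁰

Answer: x¹⁰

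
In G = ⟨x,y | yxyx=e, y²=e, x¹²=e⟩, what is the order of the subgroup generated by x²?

|⟨x²⟩| equals the order of x². Compute successive powers until reaching e:
  (x²)¹ = x², (x²)² = x⁴, (x²)³ = x⁶, (x²)⁴ = x⁸, (x²)⁵ = x¹⁰, (x²)⁶ = e.
The smallest positive k with (x²)ᵏ = e is 6, so |⟨x²⟩| = 6.

Answer: 6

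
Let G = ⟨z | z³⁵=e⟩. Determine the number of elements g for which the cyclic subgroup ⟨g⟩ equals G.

G is cyclic of order 35. An element generates G iff its order is 35, and a cyclic group of order 35 has exactly φ(35) = 24 such elements.

Answer: 24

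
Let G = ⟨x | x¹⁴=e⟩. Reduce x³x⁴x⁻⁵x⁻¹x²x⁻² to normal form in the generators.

Multiply left to right, reducing at each step:
  (x³) · x⁴ = x⁷
  (x⁷) · x⁻⁵ = x²
  (x²) · x⁻¹ = x
  x · x² = x³
  (x³) · x⁻² = x

Answer: x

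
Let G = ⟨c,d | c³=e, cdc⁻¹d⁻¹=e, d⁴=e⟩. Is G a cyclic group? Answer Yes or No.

|G| = 12. The element cd has order 12 (its powers give 12 distinct elements), so ⟨cd⟩ = G and G is cyclic.

Answer: Yes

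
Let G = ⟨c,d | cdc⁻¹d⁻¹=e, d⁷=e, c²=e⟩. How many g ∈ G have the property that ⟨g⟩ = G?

G is cyclic of order 14. An element generates G iff its order is 14, and a cyclic group of order 14 has exactly φ(14) = 6 such elements.

Answer: 6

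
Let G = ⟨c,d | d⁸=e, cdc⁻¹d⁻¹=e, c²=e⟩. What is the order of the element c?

Compute successive powers until reaching e:
  c¹ = c, c² = e.
The smallest positive k with cᵏ = e is 2.

Answer: 2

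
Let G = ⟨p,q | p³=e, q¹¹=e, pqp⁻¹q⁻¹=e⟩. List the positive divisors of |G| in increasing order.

|G| = 33 = 3 · 11. By Lagrange's theorem the order of any subgroup divides 33; the divisors of 33 are 1, 3, 11, 33.

Answer: 1, 3, 11, 33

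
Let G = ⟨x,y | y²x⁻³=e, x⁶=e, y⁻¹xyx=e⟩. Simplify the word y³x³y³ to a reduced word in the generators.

Multiply left to right, reducing at each step:
  (y⁻¹) · x³ = y
  y · y³ = e

Answer: e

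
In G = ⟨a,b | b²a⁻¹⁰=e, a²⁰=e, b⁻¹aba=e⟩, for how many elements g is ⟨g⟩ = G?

⟨g⟩ = G would require ord(g) = |G| = 40, but the maximum element order in G is 20 < 40. So G is not cyclic and no single element generates it: the count is 0.

Answer: 0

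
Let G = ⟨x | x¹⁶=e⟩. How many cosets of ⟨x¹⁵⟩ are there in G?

First find ord(x¹⁵) by computing successive powers:
  (x¹⁵)¹ = x¹⁵, (x¹⁵)² = x¹⁴, (x¹⁵)³ = x¹³, (x¹⁵)⁴ = x¹², (x¹⁵)⁵ = x¹¹, (x¹⁵)⁶ = x¹⁰, (x¹⁵)⁷ = x⁹, (x¹⁵)⁸ = x⁸, (x¹⁵)⁹ = x⁷, (x¹⁵)¹⁰ = x⁶, (x¹⁵)¹¹ = x⁵, (x¹⁵)¹² = x⁴, (x¹⁵)¹³ = x³, (x¹⁵)¹⁴ = x², (x¹⁵)¹⁵ = x, (x¹⁵)¹⁶ = e.
So |⟨x¹⁵⟩| = ord(x¹⁵) = 16. With |G| = 16, by Lagrange [G : ⟨x¹⁵⟩] = 16/16 = 1.

Answer: 1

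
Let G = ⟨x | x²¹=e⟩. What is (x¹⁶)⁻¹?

The order of (x¹⁶) is 21 (smallest k with (x¹⁶)ᵏ = e), so (x¹⁶)⁻¹ = (x¹⁶)²⁰ = x⁵.
Check: (x¹⁶) · (x⁵) → (x¹⁶) · x⁵ = e, giving e as required.

Answer: x⁵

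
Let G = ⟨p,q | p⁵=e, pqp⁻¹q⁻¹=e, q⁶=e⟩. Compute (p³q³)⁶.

Compute successive powers of (p³q³), reducing at each step:
  (p³q³)²: (p³q³) · p³ = pq³;   (pq³) · q³ = p
  (p³q³)³: p · p³ = p⁴;   (p⁴) · q³ = p⁴q³
  (p³q³)⁴: (p⁴q³) · p³ = p²q³;   (p²q³) · q³ = p²
  (p³q³)⁵: (p²) · p³ = e;   e · q³ = q³
  (p³q³)⁶: (q³) · p³ = p³q³;   (p³q³) · q³ = p³

Answer: p³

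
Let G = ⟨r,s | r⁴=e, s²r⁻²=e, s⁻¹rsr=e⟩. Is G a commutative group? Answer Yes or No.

r·s = rs but s·r = rs⁻¹, so r·s ≠ s·r and G is not abelian.

Answer: No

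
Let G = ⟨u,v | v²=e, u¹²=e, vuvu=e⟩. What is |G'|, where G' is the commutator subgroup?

G' = [G, G] is generated by all commutators. The generator-pair commutators are: [u, v] = u².
The subgroup they normally generate is {e, u², u⁴, u⁶, u⁸, u¹⁰}, of order 6.
Check: |G/G'| = 24/6 = 4 is the order of the abelianisation.

Answer: 6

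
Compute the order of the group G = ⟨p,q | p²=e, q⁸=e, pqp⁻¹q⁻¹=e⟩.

Enumerate words in the generators, reducing via the relations: the distinct elements are
  {e, p, q, pq, q², q³, q⁴, q⁵, q⁶, q⁷, pq², pq³, pq⁴, pq⁵, pq⁶, pq⁷}.
No further products give new elements, so |G| = 16.

Answer: 16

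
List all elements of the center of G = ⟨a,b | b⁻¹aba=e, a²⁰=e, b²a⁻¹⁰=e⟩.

An element z ∈ Z(G) iff z commutes with every generator.
For example a¹⁰ is central: (a¹⁰)·a = a¹¹ = a·(a¹⁰); (a¹⁰)·b = b⁻¹ = b·(a¹⁰).
Whereas a ∉ Z(G) since a·b = ab ≠ a⁹b⁻¹ = b·a.
Checking each of the 40 elements this way gives Z(G) = {e, a¹⁰}, of order 2.

Answer: {e, a¹⁰}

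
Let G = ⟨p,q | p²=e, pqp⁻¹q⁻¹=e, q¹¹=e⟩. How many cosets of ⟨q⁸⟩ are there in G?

First find ord(q⁸) by computing successive powers:
  (q⁸)¹ = q⁸, (q⁸)² = q⁵, (q⁸)³ = q², (q⁸)⁴ = q¹⁰, (q⁸)⁵ = q⁷, (q⁸)⁶ = q⁴, (q⁸)⁷ = q, (q⁸)⁸ = q⁹, (q⁸)⁹ = q⁶, (q⁸)¹⁰ = q³, (q⁸)¹¹ = e.
So |⟨q⁸⟩| = ord(q⁸) = 11. With |G| = 22, by Lagrange [G : ⟨q⁸⟩] = 22/11 = 2.

Answer: 2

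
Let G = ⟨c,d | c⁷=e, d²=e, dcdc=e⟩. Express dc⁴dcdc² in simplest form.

Multiply left to right, reducing at each step:
  d · c⁴ = c³d
  (c³d) · d = c³
  (c³) · c = c⁴
  (c⁴) · d = c⁴d
  (c⁴d) · c² = c²d

Answer: c²d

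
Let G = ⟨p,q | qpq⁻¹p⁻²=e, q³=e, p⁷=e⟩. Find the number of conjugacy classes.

The conjugacy classes (representative and size) are:
  [e] (size 1), [p²] (size 3), [p⁵] (size 3), [q] (size 7), [q²] (size 7).
Class equation: 1 + 3 + 3 + 7 + 7 = 21 = |G|. So G has 5 conjugacy classes.

Answer: 5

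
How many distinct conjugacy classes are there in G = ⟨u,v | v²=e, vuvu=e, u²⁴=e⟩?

The conjugacy classes (representative and size) are:
  [e] (size 1), [u²³] (size 2), [u²] (size 2), [u³] (size 2), [u²⁰] (size 2), [u¹⁹] (size 2), [u⁶] (size 2), [u⁷] (size 2), [u⁸] (size 2), [u⁹] (size 2), [u¹⁴] (size 2), [u¹¹] (size 2), [u¹²] (size 1), [u⁴v] (size 12), [u⁵v] (size 12).
Class equation: 1 + 2 + 2 + 2 + 2 + 2 + 2 + 2 + 2 + 2 + 2 + 2 + 1 + 12 + 12 = 48 = |G|. So G has 15 conjugacy classes.

Answer: 15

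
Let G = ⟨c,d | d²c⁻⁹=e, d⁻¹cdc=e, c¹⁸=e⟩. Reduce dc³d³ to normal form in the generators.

Multiply left to right, reducing at each step:
  d · c³ = c⁶d⁻¹
  (c⁶d⁻¹) · d³ = c¹⁵

Answer: c¹⁵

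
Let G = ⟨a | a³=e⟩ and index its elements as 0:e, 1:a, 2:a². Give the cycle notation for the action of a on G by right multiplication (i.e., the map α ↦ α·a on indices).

(0 1 2)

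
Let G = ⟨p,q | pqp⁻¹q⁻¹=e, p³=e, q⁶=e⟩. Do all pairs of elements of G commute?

Each pair of generators commutes: p·q = pq = q·p. Since the generators pairwise commute, every element of G commutes with every other, so G is abelian.

Answer: Yes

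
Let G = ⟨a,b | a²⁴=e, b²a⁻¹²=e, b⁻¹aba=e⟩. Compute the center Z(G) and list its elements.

An element z ∈ Z(G) iff z commutes with every generator.
For example a¹² is central: (a¹²)·a = a¹³ = a·(a¹²); (a¹²)·b = b⁻¹ = b·(a¹²).
Whereas a ∉ Z(G) since a·b = ab ≠ a¹¹b⁻¹ = b·a.
Checking each of the 48 elements this way gives Z(G) = {e, a¹²}, of order 2.

Answer: {e, a¹²}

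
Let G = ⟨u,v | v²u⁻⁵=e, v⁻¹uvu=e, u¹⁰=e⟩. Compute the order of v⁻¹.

Compute successive powers until reaching e:
  (v⁻¹)¹ = v⁻¹, (v⁻¹)² = u⁵, (v⁻¹)³ = v, (v⁻¹)⁴ = e.
The smallest positive k with (v⁻¹)ᵏ = e is 4.

Answer: 4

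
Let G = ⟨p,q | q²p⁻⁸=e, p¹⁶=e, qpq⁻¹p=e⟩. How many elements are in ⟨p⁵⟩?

|⟨p⁵⟩| equals the order of p⁵. Compute successive powers until reaching e:
  (p⁵)¹ = p⁵, (p⁵)² = p¹⁰, (p⁵)³ = p¹⁵, (p⁵)⁴ = p⁴, (p⁵)⁵ = p⁹, (p⁵)⁶ = p¹⁴, (p⁵)⁷ = p³, (p⁵)⁸ = p⁸, (p⁵)⁹ = p¹³, (p⁵)¹⁰ = p², (p⁵)¹¹ = p⁷, (p⁵)¹² = p¹², (p⁵)¹³ = p, (p⁵)¹⁴ = p⁶, (p⁵)¹⁵ = p¹¹, (p⁵)¹⁶ = e.
The smallest positive k with (p⁵)ᵏ = e is 16, so |⟨p⁵⟩| = 16.

Answer: 16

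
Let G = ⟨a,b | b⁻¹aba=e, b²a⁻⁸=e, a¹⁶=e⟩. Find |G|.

Enumerate words in the generators, reducing via the relations: the distinct elements are
  {a, b, e, ab, a², a³, a⁴, a⁵, a⁶, a⁷, a⁸, a⁹, a²b, a³b, a¹², a¹³, a¹¹, a¹⁰, a¹⁴, a¹⁵, a⁴b, a⁵b, a⁶b, a⁷b, b⁻¹, ab⁻¹, a²b⁻¹, a³b⁻¹, a⁴b⁻¹, a⁵b⁻¹, a⁶b⁻¹, a⁷b⁻¹}.
No further products give new elements, so |G| = 32.

Answer: 32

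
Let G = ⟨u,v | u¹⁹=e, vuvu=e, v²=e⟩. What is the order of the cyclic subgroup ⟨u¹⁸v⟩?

|⟨u¹⁸v⟩| equals the order of u¹⁸v. Compute successive powers until reaching e:
  (u¹⁸v)¹ = u¹⁸v, (u¹⁸v)² = e.
The smallest positive k with (u¹⁸v)ᵏ = e is 2, so |⟨u¹⁸v⟩| = 2.

Answer: 2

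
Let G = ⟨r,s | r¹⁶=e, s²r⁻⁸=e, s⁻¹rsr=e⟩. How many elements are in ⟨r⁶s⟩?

|⟨r⁶s⟩| equals the order of r⁶s. Compute successive powers until reaching e:
  (r⁶s)¹ = r⁶s, (r⁶s)² = r⁸, (r⁶s)³ = r⁶s⁻¹, (r⁶s)⁴ = e.
The smallest positive k with (r⁶s)ᵏ = e is 4, so |⟨r⁶s⟩| = 4.

Answer: 4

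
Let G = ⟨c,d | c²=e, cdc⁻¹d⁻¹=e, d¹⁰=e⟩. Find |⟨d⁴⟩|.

|⟨d⁴⟩| equals the order of d⁴. Compute successive powers until reaching e:
  (d⁴)¹ = d⁴, (d⁴)² = d⁸, (d⁴)³ = d², (d⁴)⁴ = d⁶, (d⁴)⁵ = e.
The smallest positive k with (d⁴)ᵏ = e is 5, so |⟨d⁴⟩| = 5.

Answer: 5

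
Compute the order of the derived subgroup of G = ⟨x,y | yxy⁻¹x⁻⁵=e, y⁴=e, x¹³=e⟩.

G' = [G, G] is generated by all commutators. The generator-pair commutators are: [x, y] = x⁹.
The subgroup they normally generate is {e, x, x², x³, x⁴, x⁵, x⁶, x⁷, x⁸, x⁹, x¹⁰, x¹¹, x¹²}, of order 13.
Check: |G/G'| = 52/13 = 4 is the order of the abelianisation.

Answer: 13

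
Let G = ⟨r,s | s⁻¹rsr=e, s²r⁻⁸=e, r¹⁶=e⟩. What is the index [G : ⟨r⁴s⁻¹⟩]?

First find ord(r⁴s⁻¹) by computing successive powers:
  (r⁴s⁻¹)¹ = r⁴s⁻¹, (r⁴s⁻¹)² = r⁸, (r⁴s⁻¹)³ = r⁴s, (r⁴s⁻¹)⁴ = e.
So |⟨r⁴s⁻¹⟩| = ord(r⁴s⁻¹) = 4. With |G| = 32, by Lagrange [G : ⟨r⁴s⁻¹⟩] = 32/4 = 8.

Answer: 8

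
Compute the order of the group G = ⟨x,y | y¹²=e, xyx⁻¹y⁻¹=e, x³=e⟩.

Enumerate words in the generators, reducing via the relations: the distinct elements are
  {e, x, y, xy, x², y², y³, y⁴, y⁵, y⁶, y⁷, y⁸, y⁹, xy², xy³, xy⁴, xy⁵, xy⁶, xy⁷, xy⁸, xy⁹, x²y, y¹¹, y¹⁰, xy¹¹, xy¹⁰, x²y², x²y³, x²y⁴, x²y⁵, x²y⁶, x²y⁷, x²y⁸, x²y⁹, x²y¹¹, x²y¹⁰}.
No further products give new elements, so |G| = 36.

Answer: 36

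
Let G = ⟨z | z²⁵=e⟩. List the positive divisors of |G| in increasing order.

|G| = 25 = 5². By Lagrange's theorem the order of any subgroup divides 25; the divisors of 25 are 1, 5, 25.

Answer: 1, 5, 25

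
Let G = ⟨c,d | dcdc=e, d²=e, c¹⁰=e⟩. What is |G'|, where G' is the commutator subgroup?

G' = [G, G] is generated by all commutators. The generator-pair commutators are: [c, d] = c².
The subgroup they normally generate is {e, c², c⁴, c⁶, c⁸}, of order 5.
Check: |G/G'| = 20/5 = 4 is the order of the abelianisation.

Answer: 5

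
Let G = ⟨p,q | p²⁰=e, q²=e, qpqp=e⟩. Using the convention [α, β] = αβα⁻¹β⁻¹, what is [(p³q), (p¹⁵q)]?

[(p³q), (p¹⁵q)] = (p³q)·(p¹⁵q)·(p³q)⁻¹·(p¹⁵q)⁻¹.
  (p³q) · (p¹⁵q) = p⁸
  (p⁸) · (p³q) = p¹¹q
  (p¹¹q) · (p¹⁵q) = p¹⁶

Answer: p¹⁶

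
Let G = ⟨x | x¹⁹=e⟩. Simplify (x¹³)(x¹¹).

Compute (x¹³) · (x¹¹) by multiplying left to right and reducing via the relations at each step:
  (x¹³) · x¹¹ = x⁵

Answer: x⁵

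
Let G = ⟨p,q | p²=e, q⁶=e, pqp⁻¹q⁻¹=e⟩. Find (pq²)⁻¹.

The order of (pq²) is 6 (smallest k with (pq²)ᵏ = e), so (pq²)⁻¹ = (pq²)⁵ = pq⁴.
Check: (pq²) · (pq⁴) → (pq²) · p = q²;   (q²) · q⁴ = e, giving e as required.

Answer: pq⁴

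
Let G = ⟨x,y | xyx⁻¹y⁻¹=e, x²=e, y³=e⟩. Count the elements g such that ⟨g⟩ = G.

G is cyclic of order 6. An element generates G iff its order is 6, and a cyclic group of order 6 has exactly φ(6) = 2 such elements.

Answer: 2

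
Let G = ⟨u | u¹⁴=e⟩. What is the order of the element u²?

Compute successive powers until reaching e:
  (u²)¹ = u², (u²)² = u⁴, (u²)³ = u⁶, (u²)⁴ = u⁸, (u²)⁵ = u¹⁰, (u²)⁶ = u¹², (u²)⁷ = e.
The smallest positive k with (u²)ᵏ = e is 7.

Answer: 7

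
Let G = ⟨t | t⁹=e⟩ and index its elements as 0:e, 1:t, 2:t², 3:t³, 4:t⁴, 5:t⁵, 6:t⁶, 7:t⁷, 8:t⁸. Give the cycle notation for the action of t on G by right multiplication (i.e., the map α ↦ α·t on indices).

(0 1 2 3 4 5 6 7 8)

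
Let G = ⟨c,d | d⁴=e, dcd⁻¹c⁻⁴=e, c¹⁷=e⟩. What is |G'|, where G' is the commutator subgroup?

G' = [G, G] is generated by all commutators. The generator-pair commutators are: [c, d] = c¹⁴.
The subgroup they normally generate is {e, c, c², c³, c⁴, c⁵, c⁶, c⁷, c⁸, c⁹, c¹⁰, c¹¹, c¹², c¹³, c¹⁴, c¹⁵, c¹⁶}, of order 17.
Check: |G/G'| = 68/17 = 4 is the order of the abelianisation.

Answer: 17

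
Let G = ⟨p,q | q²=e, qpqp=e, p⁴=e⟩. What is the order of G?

Enumerate words in the generators, reducing via the relations: the distinct elements are
  {e, p, q, pq, p², p³, p²q, p³q}.
No further products give new elements, so |G| = 8.

Answer: 8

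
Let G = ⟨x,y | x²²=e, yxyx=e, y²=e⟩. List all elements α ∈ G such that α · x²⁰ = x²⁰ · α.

⟨x²⁰⟩ ⊆ C_G(x²⁰) since powers of x²⁰ commute with x²⁰; so |C_G(x²⁰)| ≥ |⟨x²⁰⟩| = 11.
By orbit–stabilizer, |C_G(x²⁰)| = |G| / |conj. class of x²⁰| = 44 / 2 = 22.
The 22 elements commuting with x²⁰ are {e, x, x², x³, x⁴, x⁵, x⁶, x⁷, x⁸, x⁹, x¹⁰, x¹¹, x¹², x¹³, x¹⁴, x¹⁵, x¹⁶, x¹⁷, x¹⁸, x¹⁹, x²⁰, x²¹}.

Answer: {e, x, x², x³, x⁴, x⁵, x⁶, x⁷, x⁸, x⁹, x¹⁰, x¹¹, x¹², x¹³, x¹⁴, x¹⁵, x¹⁶, x¹⁷, x¹⁸, x¹⁹, x²⁰, x²¹}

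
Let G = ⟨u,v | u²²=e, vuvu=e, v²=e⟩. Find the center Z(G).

An element z ∈ Z(G) iff z commutes with every generator.
For example u¹¹ is central: (u¹¹)·u = u¹² = u·(u¹¹); (u¹¹)·v = u¹¹v = v·(u¹¹).
Whereas u ∉ Z(G) since u·v = uv ≠ u²¹v = v·u.
Checking each of the 44 elements this way gives Z(G) = {e, u¹¹}, of order 2.

Answer: {e, u¹¹}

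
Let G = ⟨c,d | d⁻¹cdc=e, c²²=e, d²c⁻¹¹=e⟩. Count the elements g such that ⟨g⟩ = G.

⟨g⟩ = G would require ord(g) = |G| = 44, but the maximum element order in G is 22 < 44. So G is not cyclic and no single element generates it: the count is 0.

Answer: 0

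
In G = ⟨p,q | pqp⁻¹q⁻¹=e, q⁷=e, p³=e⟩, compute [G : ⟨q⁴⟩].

First find ord(q⁴) by computing successive powers:
  (q⁴)¹ = q⁴, (q⁴)² = q, (q⁴)³ = q⁵, (q⁴)⁴ = q², (q⁴)⁵ = q⁶, (q⁴)⁶ = q³, (q⁴)⁷ = e.
So |⟨q⁴⟩| = ord(q⁴) = 7. With |G| = 21, by Lagrange [G : ⟨q⁴⟩] = 21/7 = 3.

Answer: 3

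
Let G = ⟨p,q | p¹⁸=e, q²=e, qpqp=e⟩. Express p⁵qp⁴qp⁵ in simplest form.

Multiply left to right, reducing at each step:
  (p⁵) · q = p⁵q
  (p⁵q) · p⁴ = pq
  (pq) · q = p
  p · p⁵ = p⁶

Answer: p⁶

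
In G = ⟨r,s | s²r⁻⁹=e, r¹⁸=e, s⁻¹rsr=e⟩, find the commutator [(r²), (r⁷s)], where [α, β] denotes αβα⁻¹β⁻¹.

[(r²), (r⁷s)] = (r²)·(r⁷s)·(r²)⁻¹·(r⁷s)⁻¹.
  (r²) · (r⁷s) = s⁻¹
  (s⁻¹) · (r¹⁶) = r²s⁻¹
  (r²s⁻¹) · (r⁷s⁻¹) = r⁴

Answer: r⁴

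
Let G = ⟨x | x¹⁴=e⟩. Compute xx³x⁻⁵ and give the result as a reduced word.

Multiply left to right, reducing at each step:
  x · x³ = x⁴
  (x⁴) · x⁻⁵ = x¹³

Answer: x¹³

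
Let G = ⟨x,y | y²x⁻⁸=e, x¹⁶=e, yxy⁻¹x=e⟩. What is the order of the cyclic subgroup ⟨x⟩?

|⟨x⟩| equals the order of x. Compute successive powers until reaching e:
  x¹ = x, x² = x², x³ = x³, x⁴ = x⁴, x⁵ = x⁵, x⁶ = x⁶, x⁷ = x⁷, x⁸ = x⁸, x⁹ = x⁹, x¹⁰ = x¹⁰, x¹¹ = x¹¹, x¹² = x¹², x¹³ = x¹³, x¹⁴ = x¹⁴, x¹⁵ = x¹⁵, x¹⁶ = e.
The smallest positive k with xᵏ = e is 16, so |⟨x⟩| = 16.

Answer: 16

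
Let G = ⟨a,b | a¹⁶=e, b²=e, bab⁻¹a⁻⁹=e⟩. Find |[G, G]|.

G' = [G, G] is generated by all commutators. The generator-pair commutators are: [a, b] = a⁸.
The subgroup they normally generate is {e, a⁸}, of order 2.
Check: |G/G'| = 32/2 = 16 is the order of the abelianisation.

Answer: 2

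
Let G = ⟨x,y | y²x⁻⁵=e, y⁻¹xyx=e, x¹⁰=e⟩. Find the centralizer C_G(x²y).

⟨x²y⟩ ⊆ C_G(x²y) since powers of x²y commute with x²y; so |C_G(x²y)| ≥ |⟨x²y⟩| = 4.
By orbit–stabilizer, |C_G(x²y)| = |G| / |conj. class of x²y| = 20 / 5 = 4.
The 4 elements commuting with x²y are {e, x⁵, x²y, x²y⁻¹}.

Answer: {e, x⁵, x²y, x²y⁻¹}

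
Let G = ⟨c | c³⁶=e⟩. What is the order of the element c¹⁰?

Compute successive powers until reaching e:
  (c¹⁰)¹ = c¹⁰, (c¹⁰)² = c²⁰, (c¹⁰)³ = c³⁰, (c¹⁰)⁴ = c⁴, (c¹⁰)⁵ = c¹⁴, (c¹⁰)⁶ = c²⁴, (c¹⁰)⁷ = c³⁴, (c¹⁰)⁸ = c⁸, (c¹⁰)⁹ = c¹⁸, (c¹⁰)¹⁰ = c²⁸, (c¹⁰)¹¹ = c², (c¹⁰)¹² = c¹², (c¹⁰)¹³ = c²², (c¹⁰)¹⁴ = c³², (c¹⁰)¹⁵ = c⁶, (c¹⁰)¹⁶ = c¹⁶, (c¹⁰)¹⁷ = c²⁶, (c¹⁰)¹⁸ = e.
The smallest positive k with (c¹⁰)ᵏ = e is 18.

Answer: 18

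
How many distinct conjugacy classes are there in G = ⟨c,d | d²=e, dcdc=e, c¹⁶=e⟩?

The conjugacy classes (representative and size) are:
  [e] (size 1), [c¹⁵] (size 2), [c²] (size 2), [c³] (size 2), [c¹²] (size 2), [c⁵] (size 2), [c⁶] (size 2), [c⁷] (size 2), [c⁸] (size 1), [c²d] (size 8), [c¹⁵d] (size 8).
Class equation: 1 + 2 + 2 + 2 + 2 + 2 + 2 + 2 + 1 + 8 + 8 = 32 = |G|. So G has 11 conjugacy classes.

Answer: 11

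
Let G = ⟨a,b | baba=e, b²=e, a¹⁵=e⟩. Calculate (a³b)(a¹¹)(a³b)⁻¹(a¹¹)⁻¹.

[(a³b), (a¹¹)] = (a³b)·(a¹¹)·(a³b)⁻¹·(a¹¹)⁻¹.
  (a³b) · (a¹¹) = a⁷b
  (a⁷b) · (a³b) = a⁴
  (a⁴) · (a⁴) = a⁸

Answer: a⁸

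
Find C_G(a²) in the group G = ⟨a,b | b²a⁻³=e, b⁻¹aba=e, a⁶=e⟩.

⟨a²⟩ ⊆ C_G(a²) since powers of a² commute with a²; so |C_G(a²)| ≥ |⟨a²⟩| = 3.
By orbit–stabilizer, |C_G(a²)| = |G| / |conj. class of a²| = 12 / 2 = 6.
The 6 elements commuting with a² are {e, a, a², a³, a⁴, a⁵}.

Answer: {e, a, a², a³, a⁴, a⁵}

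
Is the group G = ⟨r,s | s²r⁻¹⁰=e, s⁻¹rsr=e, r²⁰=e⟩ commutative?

r·s = rs but s·r = r⁹s⁻¹, so r·s ≠ s·r and G is not abelian.

Answer: No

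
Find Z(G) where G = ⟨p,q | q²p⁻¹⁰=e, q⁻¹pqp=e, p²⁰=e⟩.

An element z ∈ Z(G) iff z commutes with every generator.
For example p¹⁰ is central: (p¹⁰)·p = p¹¹ = p·(p¹⁰); (p¹⁰)·q = q⁻¹ = q·(p¹⁰).
Whereas p ∉ Z(G) since p·q = pq ≠ p⁹q⁻¹ = q·p.
Checking each of the 40 elements this way gives Z(G) = {e, p¹⁰}, of order 2.

Answer: {e, p¹⁰}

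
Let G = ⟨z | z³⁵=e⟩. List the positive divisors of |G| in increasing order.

|G| = 35 = 5 · 7. By Lagrange's theorem the order of any subgroup divides 35; the divisors of 35 are 1, 5, 7, 35.

Answer: 1, 5, 7, 35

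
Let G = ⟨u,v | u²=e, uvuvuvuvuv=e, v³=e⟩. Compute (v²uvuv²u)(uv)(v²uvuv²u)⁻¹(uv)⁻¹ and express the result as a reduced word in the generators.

[(v²uvuv²u), (uv)] = (v²uvuv²u)·(uv)·(v²uvuv²u)⁻¹·(uv)⁻¹.
  (v²uvuv²u) · (uv) = v²uvu
  (v²uvu) · (uvuv²uv) = uvuv²
  (uvuv²) · (v²u) = uvuvu

Answer: uvuvu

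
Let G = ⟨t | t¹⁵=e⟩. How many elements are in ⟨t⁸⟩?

|⟨t⁸⟩| equals the order of t⁸. Compute successive powers until reaching e:
  (t⁸)¹ = t⁸, (t⁸)² = t, (t⁸)³ = t⁹, (t⁸)⁴ = t², (t⁸)⁵ = t¹⁰, (t⁸)⁶ = t³, (t⁸)⁷ = t¹¹, (t⁸)⁸ = t⁴, (t⁸)⁹ = t¹², (t⁸)¹⁰ = t⁵, (t⁸)¹¹ = t¹³, (t⁸)¹² = t⁶, (t⁸)¹³ = t¹⁴, (t⁸)¹⁴ = t⁷, (t⁸)¹⁵ = e.
The smallest positive k with (t⁸)ᵏ = e is 15, so |⟨t⁸⟩| = 15.

Answer: 15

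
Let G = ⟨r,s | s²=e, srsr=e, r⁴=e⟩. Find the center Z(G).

An element z ∈ Z(G) iff z commutes with every generator.
For example r² is central: (r²)·r = r³ = r·(r²); (r²)·s = r²s = s·(r²).
Whereas r ∉ Z(G) since r·s = rs ≠ r³s = s·r.
Checking each of the 8 elements this way gives Z(G) = {e, r²}, of order 2.

Answer: {e, r²}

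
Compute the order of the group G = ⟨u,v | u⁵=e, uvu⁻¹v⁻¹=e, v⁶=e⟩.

Enumerate words in the generators, reducing via the relations: the distinct elements are
  {e, u, v, uv, u², u³, u⁴, v², v³, v⁴, v⁵, uv², uv³, uv⁴, uv⁵, u²v, u³v, u⁴v, u²v², u²v³, u²v⁴, u²v⁵, u³v², u³v³, u³v⁴, u³v⁵, u⁴v², u⁴v³, u⁴v⁴, u⁴v⁵}.
No further products give new elements, so |G| = 30.

Answer: 30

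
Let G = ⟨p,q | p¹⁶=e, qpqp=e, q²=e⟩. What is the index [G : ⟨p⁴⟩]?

First find ord(p⁴) by computing successive powers:
  (p⁴)¹ = p⁴, (p⁴)² = p⁸, (p⁴)³ = p¹², (p⁴)⁴ = e.
So |⟨p⁴⟩| = ord(p⁴) = 4. With |G| = 32, by Lagrange [G : ⟨p⁴⟩] = 32/4 = 8.

Answer: 8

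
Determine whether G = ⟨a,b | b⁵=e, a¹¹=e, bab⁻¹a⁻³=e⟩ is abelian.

a·b = ab but b·a = a³b, so a·b ≠ b·a and G is not abelian.

Answer: No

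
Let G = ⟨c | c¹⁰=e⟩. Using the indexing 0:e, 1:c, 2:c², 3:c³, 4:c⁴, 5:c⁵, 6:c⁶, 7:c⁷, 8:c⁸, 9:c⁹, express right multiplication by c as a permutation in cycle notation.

(0 1 2 3 4 5 6 7 8 9)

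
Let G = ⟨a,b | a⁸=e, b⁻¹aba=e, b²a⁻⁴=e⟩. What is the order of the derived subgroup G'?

G' = [G, G] is generated by all commutators. The generator-pair commutators are: [a, b] = a².
The subgroup they normally generate is {e, a², a⁴, a⁶}, of order 4.
Check: |G/G'| = 16/4 = 4 is the order of the abelianisation.

Answer: 4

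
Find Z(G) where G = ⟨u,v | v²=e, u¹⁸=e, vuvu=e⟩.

An element z ∈ Z(G) iff z commutes with every generator.
For example u⁹ is central: (u⁹)·u = u¹⁰ = u·(u⁹); (u⁹)·v = u⁹v = v·(u⁹).
Whereas u ∉ Z(G) since u·v = uv ≠ u¹⁷v = v·u.
Checking each of the 36 elements this way gives Z(G) = {e, u⁹}, of order 2.

Answer: {e, u⁹}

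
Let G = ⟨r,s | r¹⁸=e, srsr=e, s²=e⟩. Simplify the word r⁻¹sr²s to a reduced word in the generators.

Multiply left to right, reducing at each step:
  (r¹⁷) · s = r¹⁷s
  (r¹⁷s) · r² = r¹⁵s
  (r¹⁵s) · s = r¹⁵

Answer: r¹⁵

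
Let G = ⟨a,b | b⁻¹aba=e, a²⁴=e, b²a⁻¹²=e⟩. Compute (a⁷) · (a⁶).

Compute (a⁷) · (a⁶) by multiplying left to right and reducing via the relations at each step:
  (a⁷) · a⁶ = a¹³

Answer: a¹³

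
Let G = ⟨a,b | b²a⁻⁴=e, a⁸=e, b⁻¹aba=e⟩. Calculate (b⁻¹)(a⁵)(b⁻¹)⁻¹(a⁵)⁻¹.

[(b⁻¹), (a⁵)] = (b⁻¹)·(a⁵)·(b⁻¹)⁻¹·(a⁵)⁻¹.
  (b⁻¹) · (a⁵) = a³b⁻¹
  (a³b⁻¹) · b = a³
  (a³) · (a³) = a⁶

Answer: a⁶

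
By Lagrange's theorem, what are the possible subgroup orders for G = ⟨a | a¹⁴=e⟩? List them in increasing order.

|G| = 14 = 2 · 7. By Lagrange's theorem the order of any subgroup divides 14; the divisors of 14 are 1, 2, 7, 14.

Answer: 1, 2, 7, 14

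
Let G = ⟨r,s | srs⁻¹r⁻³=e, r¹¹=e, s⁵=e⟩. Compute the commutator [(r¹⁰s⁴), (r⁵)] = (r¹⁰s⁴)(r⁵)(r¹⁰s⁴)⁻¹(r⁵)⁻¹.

[(r¹⁰s⁴), (r⁵)] = (r¹⁰s⁴)·(r⁵)·(r¹⁰s⁴)⁻¹·(r⁵)⁻¹.
  (r¹⁰s⁴) · (r⁵) = r⁸s⁴
  (r⁸s⁴) · (r³s) = r⁹
  (r⁹) · (r⁶) = r⁴

Answer: r⁴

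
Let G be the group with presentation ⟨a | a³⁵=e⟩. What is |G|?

G is generated by a single element, so G is cyclic. The relator gives a³⁵ = e and no smaller power is forced to be e, so the 35 powers {a, e, a², a³, a⁴, a⁵, a⁶, a⁷, a⁸, a⁹, a²², a²³, a²¹, a²⁰, a²⁴, a²⁵, a²⁶, a²⁷, a²⁸, a²⁹, a³², a³³, a³¹, a³⁰, a³⁴, a¹², a¹³, a¹¹, a¹⁰, a¹⁴, a¹⁵, a¹⁶, a¹⁷, a¹⁸, a¹⁹} are distinct. Hence |G| = 35.

Answer: 35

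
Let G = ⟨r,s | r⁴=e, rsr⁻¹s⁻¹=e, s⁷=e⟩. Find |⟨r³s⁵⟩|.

|⟨r³s⁵⟩| equals the order of r³s⁵. Compute successive powers until reaching e:
  (r³s⁵)¹ = r³s⁵, (r³s⁵)² = r²s³, (r³s⁵)³ = rs, (r³s⁵)⁴ = s⁶, (r³s⁵)⁵ = r³s⁴, (r³s⁵)⁶ = r²s², (r³s⁵)⁷ = r, (r³s⁵)⁸ = s⁵, (r³s⁵)⁹ = r³s³, (r³s⁵)¹⁰ = r²s, (r³s⁵)¹¹ = rs⁶, (r³s⁵)¹² = s⁴, (r³s⁵)¹³ = r³s², (r³s⁵)¹⁴ = r², (r³s⁵)¹⁵ = rs⁵, (r³s⁵)¹⁶ = s³, (r³s⁵)¹⁷ = r³s, (r³s⁵)¹⁸ = r²s⁶, (r³s⁵)¹⁹ = rs⁴, (r³s⁵)²⁰ = s², (r³s⁵)²¹ = r³, (r³s⁵)²² = r²s⁵, (r³s⁵)²³ = rs³, (r³s⁵)²⁴ = s, (r³s⁵)²⁵ = r³s⁶, (r³s⁵)²⁶ = r²s⁴, (r³s⁵)²⁷ = rs², (r³s⁵)²⁸ = e.
The smallest positive k with (r³s⁵)ᵏ = e is 28, so |⟨r³s⁵⟩| = 28.

Answer: 28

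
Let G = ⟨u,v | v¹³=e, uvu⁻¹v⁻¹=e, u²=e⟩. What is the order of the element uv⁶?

Compute successive powers until reaching e:
  (uv⁶)¹ = uv⁶, (uv⁶)² = v¹², (uv⁶)³ = uv⁵, (uv⁶)⁴ = v¹¹, (uv⁶)⁵ = uv⁴, (uv⁶)⁶ = v¹⁰, (uv⁶)⁷ = uv³, (uv⁶)⁸ = v⁹, (uv⁶)⁹ = uv², (uv⁶)¹⁰ = v⁸, (uv⁶)¹¹ = uv, (uv⁶)¹² = v⁷, (uv⁶)¹³ = u, (uv⁶)¹⁴ = v⁶, (uv⁶)¹⁵ = uv¹², (uv⁶)¹⁶ = v⁵, (uv⁶)¹⁷ = uv¹¹, (uv⁶)¹⁸ = v⁴, (uv⁶)¹⁹ = uv¹⁰, (uv⁶)²⁰ = v³, (uv⁶)²¹ = uv⁹, (uv⁶)²² = v², (uv⁶)²³ = uv⁸, (uv⁶)²⁴ = v, (uv⁶)²⁵ = uv⁷, (uv⁶)²⁶ = e.
The smallest positive k with (uv⁶)ᵏ = e is 26.

Answer: 26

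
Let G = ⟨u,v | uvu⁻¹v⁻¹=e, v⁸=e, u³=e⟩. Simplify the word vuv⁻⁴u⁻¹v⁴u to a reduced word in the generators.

Multiply left to right, reducing at each step:
  v · u = uv
  (uv) · v⁻⁴ = uv⁵
  (uv⁵) · u⁻¹ = v⁵
  (v⁵) · v⁴ = v
  v · u = uv

Answer: uv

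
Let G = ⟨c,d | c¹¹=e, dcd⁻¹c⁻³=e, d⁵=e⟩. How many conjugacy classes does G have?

The conjugacy classes (representative and size) are:
  [e] (size 1), [c³] (size 5), [c⁶] (size 5), [c⁷d] (size 11), [c⁹d²] (size 11), [c⁷d³] (size 11), [c⁷d⁴] (size 11).
Class equation: 1 + 5 + 5 + 11 + 11 + 11 + 11 = 55 = |G|. So G has 7 conjugacy classes.

Answer: 7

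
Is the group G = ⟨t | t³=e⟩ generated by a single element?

|G| = 3. The element t has order 3 (its powers give 3 distinct elements), so ⟨t⟩ = G and G is cyclic.

Answer: Yes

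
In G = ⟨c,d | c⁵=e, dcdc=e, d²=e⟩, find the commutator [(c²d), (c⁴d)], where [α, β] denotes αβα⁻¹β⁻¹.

[(c²d), (c⁴d)] = (c²d)·(c⁴d)·(c²d)⁻¹·(c⁴d)⁻¹.
  (c²d) · (c⁴d) = c³
  (c³) · (c²d) = d
  d · (c⁴d) = c

Answer: c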